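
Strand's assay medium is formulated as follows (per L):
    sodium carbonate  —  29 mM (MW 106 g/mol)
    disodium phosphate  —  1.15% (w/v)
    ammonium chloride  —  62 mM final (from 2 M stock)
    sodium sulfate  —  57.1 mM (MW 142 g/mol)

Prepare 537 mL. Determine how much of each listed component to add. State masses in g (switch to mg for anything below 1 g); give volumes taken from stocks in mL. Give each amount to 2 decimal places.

Target volume = 537 mL = 0.537 L.
sodium carbonate: 29 mmol/L × 106 g/mol × 0.537 L ÷ 1000 = 1.65 g
disodium phosphate: 1.15% w/v = 11.5 g/L → 11.5 × 0.537 L = 6.18 g
ammonium chloride: C1V1 = C2V2 → 62 mM × 537 mL ÷ 2000 mM = 16.65 mL
sodium sulfate: 57.1 mmol/L × 142 g/mol × 0.537 L ÷ 1000 = 4.35 g

sodium carbonate 1.65 g; disodium phosphate 6.18 g; ammonium chloride 16.65 mL; sodium sulfate 4.35 g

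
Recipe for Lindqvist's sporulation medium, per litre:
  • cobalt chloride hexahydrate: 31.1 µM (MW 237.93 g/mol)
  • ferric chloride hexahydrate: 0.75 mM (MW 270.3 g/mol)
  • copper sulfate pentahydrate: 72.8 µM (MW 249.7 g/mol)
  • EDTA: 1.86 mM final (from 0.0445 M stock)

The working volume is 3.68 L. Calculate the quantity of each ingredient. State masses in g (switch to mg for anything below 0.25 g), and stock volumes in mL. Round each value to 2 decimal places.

cobalt chloride hexahydrate 27.23 mg; ferric chloride hexahydrate 0.75 g; copper sulfate pentahydrate 66.90 mg; EDTA 153.82 mL

Scale factor relative to 1 L: 3.68.
cobalt chloride hexahydrate: 31.1 µmol/L × 237.93 g/mol × 3.68 L ÷ 1000 = 27.23 mg
ferric chloride hexahydrate: 0.75 mmol/L × 270.3 g/mol × 3.68 L ÷ 1000 = 0.75 g
copper sulfate pentahydrate: 72.8 µmol/L × 249.7 g/mol × 3.68 L ÷ 1000 = 66.90 mg
EDTA: dilute stock: 1.86 mM × 3680 mL ÷ 44.5 mM = 153.82 mL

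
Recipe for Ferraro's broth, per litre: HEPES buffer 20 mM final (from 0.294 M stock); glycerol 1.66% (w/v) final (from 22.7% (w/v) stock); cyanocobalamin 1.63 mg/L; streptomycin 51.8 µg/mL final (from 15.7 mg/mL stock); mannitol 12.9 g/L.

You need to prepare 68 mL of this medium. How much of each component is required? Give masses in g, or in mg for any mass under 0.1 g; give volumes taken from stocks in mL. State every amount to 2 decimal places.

Target volume = 68 mL = 0.068 L.
HEPES buffer: dilute stock: 20 mM × 68 mL ÷ 294 mM = 4.63 mL
glycerol: dilute stock: 1.66% ÷ 22.7% × 68 mL = 4.97 mL
cyanocobalamin: 1.63 mg/L × 0.068 L = 0.11 mg
streptomycin: C1V1 = C2V2 → 51.8 µg/mL × 68 mL ÷ 15700 µg/mL = 0.22 mL
mannitol: 12.9 g/L × 0.068 L = 0.88 g

HEPES buffer 4.63 mL; glycerol 4.97 mL; cyanocobalamin 0.11 mg; streptomycin 0.22 mL; mannitol 0.88 g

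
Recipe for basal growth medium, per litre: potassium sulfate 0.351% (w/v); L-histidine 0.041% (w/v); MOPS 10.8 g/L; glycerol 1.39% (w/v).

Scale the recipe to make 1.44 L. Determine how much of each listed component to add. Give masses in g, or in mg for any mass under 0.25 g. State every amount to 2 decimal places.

Scale factor relative to 1 L: 1.44.
potassium sulfate: 0.351 g per 100 mL × 1440 mL ÷ 100 = 5.05 g
L-histidine: 0.041% w/v = 0.41 g/L → 0.41 × 1.44 L = 0.59 g
MOPS: 10.8 g/L × 1.44 L = 15.55 g
glycerol: 1.39 g per 100 mL × 1440 mL ÷ 100 = 20.02 g

potassium sulfate 5.05 g; L-histidine 0.59 g; MOPS 15.55 g; glycerol 20.02 g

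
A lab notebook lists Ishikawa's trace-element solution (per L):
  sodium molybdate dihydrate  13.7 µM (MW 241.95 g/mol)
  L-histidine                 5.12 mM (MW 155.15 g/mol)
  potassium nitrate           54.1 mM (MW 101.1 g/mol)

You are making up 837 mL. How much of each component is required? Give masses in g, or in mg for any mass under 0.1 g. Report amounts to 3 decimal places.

sodium molybdate dihydrate 2.774 mg; L-histidine 0.665 g; potassium nitrate 4.578 g

Scale factor relative to 1 L: 0.837.
sodium molybdate dihydrate: 13.7 µmol/L × 241.95 g/mol × 0.837 L ÷ 1000 = 2.774 mg
L-histidine: 5.12 mmol/L × 155.15 g/mol × 0.837 L ÷ 1000 = 0.665 g
potassium nitrate: 54.1 mmol/L × 101.1 g/mol × 0.837 L ÷ 1000 = 4.578 g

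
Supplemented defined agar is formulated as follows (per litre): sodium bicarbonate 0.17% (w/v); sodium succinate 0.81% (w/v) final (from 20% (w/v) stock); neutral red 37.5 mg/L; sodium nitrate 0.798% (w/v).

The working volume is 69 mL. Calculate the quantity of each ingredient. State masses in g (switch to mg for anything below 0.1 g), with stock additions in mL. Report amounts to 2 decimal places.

Working volume: 69 mL = 0.069 L.
sodium bicarbonate: 0.17% w/v = 1.7 g/L → 1.7 × 0.069 L = 0.12 g
sodium succinate: dilute stock: 0.81% ÷ 20% × 69 mL = 2.79 mL
neutral red: 37.5 mg/L × 0.069 L = 2.59 mg
sodium nitrate: 0.798 g per 100 mL × 69 mL ÷ 100 = 0.55 g

sodium bicarbonate 0.12 g; sodium succinate 2.79 mL; neutral red 2.59 mg; sodium nitrate 0.55 g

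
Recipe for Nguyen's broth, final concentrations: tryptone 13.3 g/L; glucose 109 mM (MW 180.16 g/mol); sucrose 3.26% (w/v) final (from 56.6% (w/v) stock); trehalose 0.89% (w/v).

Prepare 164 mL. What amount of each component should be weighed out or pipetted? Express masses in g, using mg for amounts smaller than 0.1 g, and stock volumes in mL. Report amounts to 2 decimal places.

Scale factor relative to 1 L: 0.164.
tryptone: 13.3 g/L × 0.164 L = 2.18 g
glucose: 109 mmol/L × 180.16 g/mol × 0.164 L ÷ 1000 = 3.22 g
sucrose: V = C2·V2/C1 = 3.26% ÷ 56.6% × 164 mL = 9.45 mL
trehalose: 0.89% w/v = 8.9 g/L → 8.9 × 0.164 L = 1.46 g

tryptone 2.18 g; glucose 3.22 g; sucrose 9.45 mL; trehalose 1.46 g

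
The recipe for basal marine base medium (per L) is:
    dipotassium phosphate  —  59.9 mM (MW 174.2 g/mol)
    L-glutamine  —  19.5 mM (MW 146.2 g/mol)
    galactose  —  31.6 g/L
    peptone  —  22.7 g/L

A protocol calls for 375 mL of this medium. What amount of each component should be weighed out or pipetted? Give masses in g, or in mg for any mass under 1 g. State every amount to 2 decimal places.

Scale factor relative to 1 L: 0.375.
dipotassium phosphate: 59.9 mmol/L × 174.2 g/mol × 0.375 L ÷ 1000 = 3.91 g
L-glutamine: 19.5 mmol/L × 146.2 g/mol × 0.375 L ÷ 1000 = 1.07 g
galactose: 31.6 g/L × 0.375 L = 11.85 g
peptone: 22.7 g/L × 0.375 L = 8.51 g

dipotassium phosphate 3.91 g; L-glutamine 1.07 g; galactose 11.85 g; peptone 8.51 g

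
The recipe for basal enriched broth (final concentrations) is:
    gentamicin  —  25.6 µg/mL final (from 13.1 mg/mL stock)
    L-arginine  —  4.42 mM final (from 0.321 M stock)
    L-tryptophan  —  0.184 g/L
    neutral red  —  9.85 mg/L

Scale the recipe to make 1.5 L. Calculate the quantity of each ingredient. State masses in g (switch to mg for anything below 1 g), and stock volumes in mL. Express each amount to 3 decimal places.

Working volume: 1.5 L.
gentamicin: V = C2·V2/C1 = 25.6 µg/mL × 1500 mL ÷ 13100 µg/mL = 2.931 mL
L-arginine: V = C2·V2/C1 = 4.42 mM × 1500 mL ÷ 321 mM = 20.654 mL
L-tryptophan: 0.184 g/L × 1.5 L = 0.276 g = 276.000 mg
neutral red: 9.85 mg/L × 1.5 L = 14.775 mg

gentamicin 2.931 mL; L-arginine 20.654 mL; L-tryptophan 276.000 mg; neutral red 14.775 mg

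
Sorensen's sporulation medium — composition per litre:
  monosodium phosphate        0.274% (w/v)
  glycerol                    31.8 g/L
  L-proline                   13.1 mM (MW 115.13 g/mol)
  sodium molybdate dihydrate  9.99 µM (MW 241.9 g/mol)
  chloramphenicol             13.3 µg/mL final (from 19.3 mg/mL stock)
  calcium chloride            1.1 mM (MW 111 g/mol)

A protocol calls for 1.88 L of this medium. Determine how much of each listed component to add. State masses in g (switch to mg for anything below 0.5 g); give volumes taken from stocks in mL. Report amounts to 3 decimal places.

Working volume: 1.88 L.
monosodium phosphate: 0.274 g per 100 mL × 1880 mL ÷ 100 = 5.151 g
glycerol: 31.8 g/L × 1.88 L = 59.784 g
L-proline: 13.1 mmol/L × 115.13 g/mol × 1.88 L ÷ 1000 = 2.835 g
sodium molybdate dihydrate: 9.99 µmol/L × 241.9 g/mol × 1.88 L ÷ 1000 = 4.543 mg
chloramphenicol: V = C2·V2/C1 = 13.3 µg/mL × 1880 mL ÷ 19300 µg/mL = 1.296 mL
calcium chloride: 1.1 mmol/L × 111 mg/mmol × 1.88 L = 229.548 mg

monosodium phosphate 5.151 g; glycerol 59.784 g; L-proline 2.835 g; sodium molybdate dihydrate 4.543 mg; chloramphenicol 1.296 mL; calcium chloride 229.548 mg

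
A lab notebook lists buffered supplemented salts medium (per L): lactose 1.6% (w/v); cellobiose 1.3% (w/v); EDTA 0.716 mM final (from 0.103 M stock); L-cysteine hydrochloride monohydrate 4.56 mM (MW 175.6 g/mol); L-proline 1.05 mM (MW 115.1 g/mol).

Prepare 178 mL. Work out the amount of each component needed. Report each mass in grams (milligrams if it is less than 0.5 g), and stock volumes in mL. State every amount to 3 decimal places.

Target volume = 178 mL = 0.178 L.
lactose: 1.6 g per 100 mL × 178 mL ÷ 100 = 2.848 g
cellobiose: 1.3 g per 100 mL × 178 mL ÷ 100 = 2.314 g
EDTA: dilute stock: 0.716 mM × 178 mL ÷ 103 mM = 1.237 mL
L-cysteine hydrochloride monohydrate: 4.56 mmol/L × 175.6 mg/mmol × 0.178 L = 142.531 mg
L-proline: 1.05 mmol/L × 115.1 mg/mmol × 0.178 L = 21.512 mg

lactose 2.848 g; cellobiose 2.314 g; EDTA 1.237 mL; L-cysteine hydrochloride monohydrate 142.531 mg; L-proline 21.512 mg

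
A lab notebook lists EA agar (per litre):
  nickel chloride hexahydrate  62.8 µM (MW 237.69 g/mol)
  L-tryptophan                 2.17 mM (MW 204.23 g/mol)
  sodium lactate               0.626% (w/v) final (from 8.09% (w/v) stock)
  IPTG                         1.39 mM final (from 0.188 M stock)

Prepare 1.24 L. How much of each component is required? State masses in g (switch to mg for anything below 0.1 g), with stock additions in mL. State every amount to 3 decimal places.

Scale factor relative to 1 L: 1.24.
nickel chloride hexahydrate: 62.8 µmol/L × 237.69 g/mol × 1.24 L ÷ 1000 = 18.509 mg
L-tryptophan: 2.17 mmol/L × 204.23 g/mol × 1.24 L ÷ 1000 = 0.550 g
sodium lactate: V = C2·V2/C1 = 0.626% ÷ 8.09% × 1240 mL = 95.951 mL
IPTG: C1V1 = C2V2 → 1.39 mM × 1240 mL ÷ 188 mM = 9.168 mL

nickel chloride hexahydrate 18.509 mg; L-tryptophan 0.550 g; sodium lactate 95.951 mL; IPTG 9.168 mL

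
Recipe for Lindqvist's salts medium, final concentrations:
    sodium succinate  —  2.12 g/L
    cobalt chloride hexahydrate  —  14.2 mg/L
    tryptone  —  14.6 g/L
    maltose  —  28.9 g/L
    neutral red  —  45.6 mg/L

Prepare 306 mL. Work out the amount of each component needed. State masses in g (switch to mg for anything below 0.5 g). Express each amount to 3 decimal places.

Working volume: 306 mL = 0.306 L.
sodium succinate: 2.12 g/L × 0.306 L = 0.649 g
cobalt chloride hexahydrate: 14.2 mg/L × 0.306 L = 4.345 mg
tryptone: 14.6 g/L × 0.306 L = 4.468 g
maltose: 28.9 g/L × 0.306 L = 8.843 g
neutral red: 45.6 mg/L × 0.306 L = 13.954 mg

sodium succinate 0.649 g; cobalt chloride hexahydrate 4.345 mg; tryptone 4.468 g; maltose 8.843 g; neutral red 13.954 mg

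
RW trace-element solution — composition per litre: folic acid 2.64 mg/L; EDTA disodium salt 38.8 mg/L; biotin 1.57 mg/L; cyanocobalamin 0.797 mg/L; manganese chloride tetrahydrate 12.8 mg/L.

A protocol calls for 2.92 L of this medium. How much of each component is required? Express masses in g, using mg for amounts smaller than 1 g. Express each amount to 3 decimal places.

Scale factor relative to 1 L: 2.92.
folic acid: 2.64 mg/L × 2.92 L = 7.709 mg
EDTA disodium salt: 38.8 mg/L × 2.92 L = 113.296 mg
biotin: 1.57 mg/L × 2.92 L = 4.584 mg
cyanocobalamin: 0.797 mg/L × 2.92 L = 2.327 mg
manganese chloride tetrahydrate: 12.8 mg/L × 2.92 L = 37.376 mg

folic acid 7.709 mg; EDTA disodium salt 113.296 mg; biotin 4.584 mg; cyanocobalamin 2.327 mg; manganese chloride tetrahydrate 37.376 mg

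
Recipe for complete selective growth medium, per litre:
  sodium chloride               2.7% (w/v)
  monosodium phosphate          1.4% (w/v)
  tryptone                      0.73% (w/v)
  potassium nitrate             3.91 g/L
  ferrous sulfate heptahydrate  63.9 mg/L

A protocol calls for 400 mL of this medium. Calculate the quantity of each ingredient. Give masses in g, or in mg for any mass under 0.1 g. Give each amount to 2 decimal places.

Target volume = 400 mL = 0.4 L.
sodium chloride: 2.7 g per 100 mL × 400 mL ÷ 100 = 10.80 g
monosodium phosphate: 1.4% w/v = 14 g/L → 14 × 0.4 L = 5.60 g
tryptone: 0.73 g per 100 mL × 400 mL ÷ 100 = 2.92 g
potassium nitrate: 3.91 g/L × 0.4 L = 1.56 g
ferrous sulfate heptahydrate: 63.9 mg/L × 0.4 L = 25.56 mg

sodium chloride 10.80 g; monosodium phosphate 5.60 g; tryptone 2.92 g; potassium nitrate 1.56 g; ferrous sulfate heptahydrate 25.56 mg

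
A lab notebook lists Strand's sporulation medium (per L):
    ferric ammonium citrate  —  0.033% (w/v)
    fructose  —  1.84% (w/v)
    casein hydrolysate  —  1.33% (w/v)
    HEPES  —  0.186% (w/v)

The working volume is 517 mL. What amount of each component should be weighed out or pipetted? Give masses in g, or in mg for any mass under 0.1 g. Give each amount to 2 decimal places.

ferric ammonium citrate 0.17 g; fructose 9.51 g; casein hydrolysate 6.88 g; HEPES 0.96 g

Target volume = 517 mL = 0.517 L.
ferric ammonium citrate: 0.033 g per 100 mL × 517 mL ÷ 100 = 0.17 g
fructose: 1.84% w/v = 18.4 g/L → 18.4 × 0.517 L = 9.51 g
casein hydrolysate: 1.33% w/v = 13.3 g/L → 13.3 × 0.517 L = 6.88 g
HEPES: 0.186 g per 100 mL × 517 mL ÷ 100 = 0.96 g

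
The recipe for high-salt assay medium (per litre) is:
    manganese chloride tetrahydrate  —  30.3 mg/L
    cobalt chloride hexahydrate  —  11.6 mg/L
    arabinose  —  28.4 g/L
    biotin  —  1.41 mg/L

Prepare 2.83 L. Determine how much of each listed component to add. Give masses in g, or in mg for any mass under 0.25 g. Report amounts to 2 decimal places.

manganese chloride tetrahydrate 85.75 mg; cobalt chloride hexahydrate 32.83 mg; arabinose 80.37 g; biotin 3.99 mg

Scale factor relative to 1 L: 2.83.
manganese chloride tetrahydrate: 30.3 mg/L × 2.83 L = 85.75 mg
cobalt chloride hexahydrate: 11.6 mg/L × 2.83 L = 32.83 mg
arabinose: 28.4 g/L × 2.83 L = 80.37 g
biotin: 1.41 mg/L × 2.83 L = 3.99 mg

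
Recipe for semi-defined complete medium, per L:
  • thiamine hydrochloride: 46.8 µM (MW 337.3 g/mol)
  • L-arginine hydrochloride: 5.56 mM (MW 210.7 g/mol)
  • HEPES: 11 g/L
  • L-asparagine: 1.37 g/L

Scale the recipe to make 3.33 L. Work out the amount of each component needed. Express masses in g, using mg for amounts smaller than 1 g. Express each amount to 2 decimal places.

thiamine hydrochloride 52.57 mg; L-arginine hydrochloride 3.90 g; HEPES 36.63 g; L-asparagine 4.56 g

Scale factor relative to 1 L: 3.33.
thiamine hydrochloride: 46.8 µmol/L × 337.3 g/mol × 3.33 L ÷ 1000 = 52.57 mg
L-arginine hydrochloride: 5.56 mmol/L × 210.7 g/mol × 3.33 L ÷ 1000 = 3.90 g
HEPES: 11 g/L × 3.33 L = 36.63 g
L-asparagine: 1.37 g/L × 3.33 L = 4.56 g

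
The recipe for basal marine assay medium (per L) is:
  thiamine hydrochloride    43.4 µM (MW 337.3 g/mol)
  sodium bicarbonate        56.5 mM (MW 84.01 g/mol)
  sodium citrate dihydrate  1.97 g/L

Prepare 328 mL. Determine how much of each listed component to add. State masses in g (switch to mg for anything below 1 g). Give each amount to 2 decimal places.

Working volume: 328 mL = 0.328 L.
thiamine hydrochloride: 43.4 µmol/L × 337.3 g/mol × 0.328 L ÷ 1000 = 4.80 mg
sodium bicarbonate: 56.5 mmol/L × 84.01 g/mol × 0.328 L ÷ 1000 = 1.56 g
sodium citrate dihydrate: 1.97 g/L × 0.328 L = 0.64616 g = 646.16 mg

thiamine hydrochloride 4.80 mg; sodium bicarbonate 1.56 g; sodium citrate dihydrate 646.16 mg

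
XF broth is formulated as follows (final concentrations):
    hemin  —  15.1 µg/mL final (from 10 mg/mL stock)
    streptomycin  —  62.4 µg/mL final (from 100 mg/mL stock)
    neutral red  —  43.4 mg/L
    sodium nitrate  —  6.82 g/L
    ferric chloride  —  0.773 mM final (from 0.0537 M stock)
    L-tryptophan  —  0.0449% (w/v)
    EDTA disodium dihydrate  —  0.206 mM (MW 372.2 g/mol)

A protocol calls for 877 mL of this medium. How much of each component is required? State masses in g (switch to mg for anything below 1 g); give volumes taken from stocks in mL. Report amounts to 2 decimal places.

hemin 1.32 mL; streptomycin 0.55 mL; neutral red 38.06 mg; sodium nitrate 5.98 g; ferric chloride 12.62 mL; L-tryptophan 393.77 mg; EDTA disodium dihydrate 67.24 mg

Working volume: 877 mL = 0.877 L.
hemin: V = C2·V2/C1 = 15.1 µg/mL × 877 mL ÷ 10000 µg/mL = 1.32 mL
streptomycin: dilute stock: 62.4 µg/mL × 877 mL ÷ 100000 µg/mL = 0.55 mL
neutral red: 43.4 mg/L × 0.877 L = 38.06 mg
sodium nitrate: 6.82 g/L × 0.877 L = 5.98 g
ferric chloride: dilute stock: 0.773 mM × 877 mL ÷ 53.7 mM = 12.62 mL
L-tryptophan: 0.0449% w/v = 0.449 g/L → 0.449 × 0.877 L = 0.393773 g = 393.77 mg
EDTA disodium dihydrate: 0.206 mmol/L × 372.2 mg/mmol × 0.877 L = 67.24 mg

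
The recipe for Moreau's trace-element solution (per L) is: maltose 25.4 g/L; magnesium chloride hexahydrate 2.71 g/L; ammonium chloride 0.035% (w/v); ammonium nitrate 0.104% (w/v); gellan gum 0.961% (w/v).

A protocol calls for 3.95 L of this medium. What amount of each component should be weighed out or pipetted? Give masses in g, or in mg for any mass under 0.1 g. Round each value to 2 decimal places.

Scale factor relative to 1 L: 3.95.
maltose: 25.4 g/L × 3.95 L = 100.33 g
magnesium chloride hexahydrate: 2.71 g/L × 3.95 L = 10.70 g
ammonium chloride: 0.035 g per 100 mL × 3950 mL ÷ 100 = 1.38 g
ammonium nitrate: 0.104% w/v = 1.04 g/L → 1.04 × 3.95 L = 4.11 g
gellan gum: 0.961% w/v = 9.61 g/L → 9.61 × 3.95 L = 37.96 g

maltose 100.33 g; magnesium chloride hexahydrate 10.70 g; ammonium chloride 1.38 g; ammonium nitrate 4.11 g; gellan gum 37.96 g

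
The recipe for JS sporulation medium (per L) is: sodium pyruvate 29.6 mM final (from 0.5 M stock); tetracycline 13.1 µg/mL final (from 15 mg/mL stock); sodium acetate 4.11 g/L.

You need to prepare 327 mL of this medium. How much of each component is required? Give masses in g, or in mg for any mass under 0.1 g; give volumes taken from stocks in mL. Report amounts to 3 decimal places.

sodium pyruvate 19.358 mL; tetracycline 0.286 mL; sodium acetate 1.344 g

Scale factor relative to 1 L: 0.327.
sodium pyruvate: C1V1 = C2V2 → 29.6 mM × 327 mL ÷ 500 mM = 19.358 mL
tetracycline: dilute stock: 13.1 µg/mL × 327 mL ÷ 15000 µg/mL = 0.286 mL
sodium acetate: 4.11 g/L × 0.327 L = 1.344 g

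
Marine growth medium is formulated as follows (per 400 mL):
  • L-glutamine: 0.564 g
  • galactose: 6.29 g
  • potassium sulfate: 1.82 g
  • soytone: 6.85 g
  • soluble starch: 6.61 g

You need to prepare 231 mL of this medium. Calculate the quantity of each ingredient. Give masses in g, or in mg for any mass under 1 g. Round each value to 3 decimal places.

L-glutamine 325.710 mg; galactose 3.632 g; potassium sulfate 1.051 g; soytone 3.956 g; soluble starch 3.817 g

Ratio of target to recipe volume: 231 / 400 = 0.5775.
L-glutamine: 0.564 g × (231 mL / 400 mL) = 0.32571 g = 325.710 mg
galactose: 6.29 g × (231 mL / 400 mL) = 3.632 g
potassium sulfate: 1.82 g × (231 mL / 400 mL) = 1.051 g
soytone: 6.85 g × (231 mL / 400 mL) = 3.956 g
soluble starch: 6.61 g × (231 mL / 400 mL) = 3.817 g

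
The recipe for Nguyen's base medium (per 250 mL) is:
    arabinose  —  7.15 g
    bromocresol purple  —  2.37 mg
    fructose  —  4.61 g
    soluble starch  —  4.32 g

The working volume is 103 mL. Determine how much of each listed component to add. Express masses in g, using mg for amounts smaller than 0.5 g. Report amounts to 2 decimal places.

Scale factor = 103 mL / 250 mL = 0.412.
arabinose: 7.15 g × (103 mL / 250 mL) = 2.95 g
bromocresol purple: 2.37 mg × (103 mL / 250 mL) = 0.98 mg
fructose: 4.61 g × (103 mL / 250 mL) = 1.90 g
soluble starch: 4.32 g × (103 mL / 250 mL) = 1.78 g

arabinose 2.95 g; bromocresol purple 0.98 mg; fructose 1.90 g; soluble starch 1.78 g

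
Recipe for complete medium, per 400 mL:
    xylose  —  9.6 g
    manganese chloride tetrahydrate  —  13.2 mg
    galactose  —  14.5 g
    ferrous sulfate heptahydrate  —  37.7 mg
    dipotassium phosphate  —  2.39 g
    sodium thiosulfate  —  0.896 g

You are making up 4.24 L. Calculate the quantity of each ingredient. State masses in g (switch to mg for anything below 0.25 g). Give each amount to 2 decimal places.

xylose 101.76 g; manganese chloride tetrahydrate 139.92 mg; galactose 153.70 g; ferrous sulfate heptahydrate 0.40 g; dipotassium phosphate 25.33 g; sodium thiosulfate 9.50 g

Ratio of target to recipe volume: 4240 / 400 = 10.6.
xylose: 9.6 g × (4240 mL / 400 mL) = 101.76 g
manganese chloride tetrahydrate: 13.2 mg × (4240 mL / 400 mL) = 139.92 mg
galactose: 14.5 g × (4240 mL / 400 mL) = 153.70 g
ferrous sulfate heptahydrate: 37.7 mg × (4240 mL / 400 mL) = 399.62 mg = 0.40 g
dipotassium phosphate: 2.39 g × (4240 mL / 400 mL) = 25.33 g
sodium thiosulfate: 0.896 g × (4240 mL / 400 mL) = 9.50 g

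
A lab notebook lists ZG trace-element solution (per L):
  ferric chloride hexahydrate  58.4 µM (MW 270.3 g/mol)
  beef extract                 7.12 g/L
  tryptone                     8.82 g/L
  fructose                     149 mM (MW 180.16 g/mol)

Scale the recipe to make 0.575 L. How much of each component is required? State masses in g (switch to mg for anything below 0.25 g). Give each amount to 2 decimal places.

Working volume: 0.575 L.
ferric chloride hexahydrate: 58.4 µmol/L × 270.3 g/mol × 0.575 L ÷ 1000 = 9.08 mg
beef extract: 7.12 g/L × 0.575 L = 4.09 g
tryptone: 8.82 g/L × 0.575 L = 5.07 g
fructose: 149 mmol/L × 180.16 g/mol × 0.575 L ÷ 1000 = 15.44 g

ferric chloride hexahydrate 9.08 mg; beef extract 4.09 g; tryptone 5.07 g; fructose 15.44 g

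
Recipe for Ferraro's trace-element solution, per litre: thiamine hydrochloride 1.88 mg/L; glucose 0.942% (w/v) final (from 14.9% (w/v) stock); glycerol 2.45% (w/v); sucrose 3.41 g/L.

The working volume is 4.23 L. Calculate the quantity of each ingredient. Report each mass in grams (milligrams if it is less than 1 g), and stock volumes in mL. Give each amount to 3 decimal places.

Scale factor relative to 1 L: 4.23.
thiamine hydrochloride: 1.88 mg/L × 4.23 L = 7.952 mg
glucose: C1V1 = C2V2 → 0.942% ÷ 14.9% × 4230 mL = 267.427 mL
glycerol: 2.45% w/v = 24.5 g/L → 24.5 × 4.23 L = 103.635 g
sucrose: 3.41 g/L × 4.23 L = 14.424 g

thiamine hydrochloride 7.952 mg; glucose 267.427 mL; glycerol 103.635 g; sucrose 14.424 g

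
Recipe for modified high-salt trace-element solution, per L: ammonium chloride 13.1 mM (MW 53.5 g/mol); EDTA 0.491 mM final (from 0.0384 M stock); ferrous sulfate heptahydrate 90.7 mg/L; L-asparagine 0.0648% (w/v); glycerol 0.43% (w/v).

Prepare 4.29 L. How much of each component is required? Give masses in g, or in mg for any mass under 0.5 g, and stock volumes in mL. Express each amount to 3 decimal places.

Working volume: 4.29 L.
ammonium chloride: 13.1 mmol/L × 53.5 g/mol × 4.29 L ÷ 1000 = 3.007 g
EDTA: V = C2·V2/C1 = 0.491 mM × 4290 mL ÷ 38.4 mM = 54.854 mL
ferrous sulfate heptahydrate: 90.7 mg/L × 4.29 L = 389.103 mg
L-asparagine: 0.0648% w/v = 0.648 g/L → 0.648 × 4.29 L = 2.780 g
glycerol: 0.43% w/v = 4.3 g/L → 4.3 × 4.29 L = 18.447 g

ammonium chloride 3.007 g; EDTA 54.854 mL; ferrous sulfate heptahydrate 389.103 mg; L-asparagine 2.780 g; glycerol 18.447 g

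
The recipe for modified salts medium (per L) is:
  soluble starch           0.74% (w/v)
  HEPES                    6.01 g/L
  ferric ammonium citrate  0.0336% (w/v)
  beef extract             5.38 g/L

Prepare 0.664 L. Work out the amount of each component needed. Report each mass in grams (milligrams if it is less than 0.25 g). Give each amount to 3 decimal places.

Working volume: 0.664 L.
soluble starch: 0.74 g per 100 mL × 664 mL ÷ 100 = 4.914 g
HEPES: 6.01 g/L × 0.664 L = 3.991 g
ferric ammonium citrate: 0.0336 g per 100 mL × 664 mL ÷ 100 = 0.223104 g = 223.104 mg
beef extract: 5.38 g/L × 0.664 L = 3.572 g

soluble starch 4.914 g; HEPES 3.991 g; ferric ammonium citrate 223.104 mg; beef extract 3.572 g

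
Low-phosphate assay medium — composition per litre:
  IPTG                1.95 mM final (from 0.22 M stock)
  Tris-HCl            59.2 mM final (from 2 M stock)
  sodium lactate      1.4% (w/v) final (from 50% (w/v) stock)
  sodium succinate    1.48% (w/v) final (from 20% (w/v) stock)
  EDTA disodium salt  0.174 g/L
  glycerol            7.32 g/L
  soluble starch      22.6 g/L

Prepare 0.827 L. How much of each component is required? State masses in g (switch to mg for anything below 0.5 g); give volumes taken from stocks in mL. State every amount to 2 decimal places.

IPTG 7.33 mL; Tris-HCl 24.48 mL; sodium lactate 23.16 mL; sodium succinate 61.20 mL; EDTA disodium salt 143.90 mg; glycerol 6.05 g; soluble starch 18.69 g

Scale factor relative to 1 L: 0.827.
IPTG: dilute stock: 1.95 mM × 827 mL ÷ 220 mM = 7.33 mL
Tris-HCl: dilute stock: 59.2 mM × 827 mL ÷ 2000 mM = 24.48 mL
sodium lactate: C1V1 = C2V2 → 1.4% ÷ 50% × 827 mL = 23.16 mL
sodium succinate: C1V1 = C2V2 → 1.48% ÷ 20% × 827 mL = 61.20 mL
EDTA disodium salt: 0.174 g/L × 0.827 L = 0.143898 g = 143.90 mg
glycerol: 7.32 g/L × 0.827 L = 6.05 g
soluble starch: 22.6 g/L × 0.827 L = 18.69 g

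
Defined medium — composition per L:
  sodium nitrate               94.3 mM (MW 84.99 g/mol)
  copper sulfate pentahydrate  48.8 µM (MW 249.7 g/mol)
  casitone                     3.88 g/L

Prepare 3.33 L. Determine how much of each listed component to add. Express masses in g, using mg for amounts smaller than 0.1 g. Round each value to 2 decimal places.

sodium nitrate 26.69 g; copper sulfate pentahydrate 40.58 mg; casitone 12.92 g

Working volume: 3.33 L.
sodium nitrate: 94.3 mmol/L × 84.99 g/mol × 3.33 L ÷ 1000 = 26.69 g
copper sulfate pentahydrate: 48.8 µmol/L × 249.7 g/mol × 3.33 L ÷ 1000 = 40.58 mg
casitone: 3.88 g/L × 3.33 L = 12.92 g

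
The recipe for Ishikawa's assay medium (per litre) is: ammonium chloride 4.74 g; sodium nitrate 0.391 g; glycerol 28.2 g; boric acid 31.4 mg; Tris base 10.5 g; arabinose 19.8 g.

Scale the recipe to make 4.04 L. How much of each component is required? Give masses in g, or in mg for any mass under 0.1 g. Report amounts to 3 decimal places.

Scale factor = 4040 mL / 1000 mL = 4.04.
ammonium chloride: 4.74 g × (4040 mL / 1000 mL) = 19.150 g
sodium nitrate: 0.391 g × (4040 mL / 1000 mL) = 1.580 g
glycerol: 28.2 g × (4040 mL / 1000 mL) = 113.928 g
boric acid: 31.4 mg × (4040 mL / 1000 mL) = 126.856 mg = 0.127 g
Tris base: 10.5 g × (4040 mL / 1000 mL) = 42.420 g
arabinose: 19.8 g × (4040 mL / 1000 mL) = 79.992 g

ammonium chloride 19.150 g; sodium nitrate 1.580 g; glycerol 113.928 g; boric acid 0.127 g; Tris base 42.420 g; arabinose 79.992 g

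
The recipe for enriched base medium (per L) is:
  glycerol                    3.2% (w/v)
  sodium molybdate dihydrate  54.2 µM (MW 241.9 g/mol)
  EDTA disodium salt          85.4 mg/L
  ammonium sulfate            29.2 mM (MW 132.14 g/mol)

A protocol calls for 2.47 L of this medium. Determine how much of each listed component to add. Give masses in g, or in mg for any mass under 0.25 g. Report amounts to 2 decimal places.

Working volume: 2.47 L.
glycerol: 3.2 g per 100 mL × 2470 mL ÷ 100 = 79.04 g
sodium molybdate dihydrate: 54.2 µmol/L × 241.9 g/mol × 2.47 L ÷ 1000 = 32.38 mg
EDTA disodium salt: 85.4 mg/L × 2.47 L = 210.94 mg
ammonium sulfate: 29.2 mmol/L × 132.14 g/mol × 2.47 L ÷ 1000 = 9.53 g

glycerol 79.04 g; sodium molybdate dihydrate 32.38 mg; EDTA disodium salt 210.94 mg; ammonium sulfate 9.53 g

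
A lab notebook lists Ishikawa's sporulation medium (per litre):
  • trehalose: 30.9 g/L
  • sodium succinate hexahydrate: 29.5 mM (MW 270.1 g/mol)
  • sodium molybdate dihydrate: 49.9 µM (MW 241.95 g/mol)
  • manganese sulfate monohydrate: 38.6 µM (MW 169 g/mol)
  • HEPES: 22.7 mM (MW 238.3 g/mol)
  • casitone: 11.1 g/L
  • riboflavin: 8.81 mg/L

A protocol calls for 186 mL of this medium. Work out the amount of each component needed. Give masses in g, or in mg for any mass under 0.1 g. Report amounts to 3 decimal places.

trehalose 5.747 g; sodium succinate hexahydrate 1.482 g; sodium molybdate dihydrate 2.246 mg; manganese sulfate monohydrate 1.213 mg; HEPES 1.006 g; casitone 2.065 g; riboflavin 1.639 mg

Scale factor relative to 1 L: 0.186.
trehalose: 30.9 g/L × 0.186 L = 5.747 g
sodium succinate hexahydrate: 29.5 mmol/L × 270.1 g/mol × 0.186 L ÷ 1000 = 1.482 g
sodium molybdate dihydrate: 49.9 µmol/L × 241.95 g/mol × 0.186 L ÷ 1000 = 2.246 mg
manganese sulfate monohydrate: 38.6 µmol/L × 169 g/mol × 0.186 L ÷ 1000 = 1.213 mg
HEPES: 22.7 mmol/L × 238.3 g/mol × 0.186 L ÷ 1000 = 1.006 g
casitone: 11.1 g/L × 0.186 L = 2.065 g
riboflavin: 8.81 mg/L × 0.186 L = 1.639 mg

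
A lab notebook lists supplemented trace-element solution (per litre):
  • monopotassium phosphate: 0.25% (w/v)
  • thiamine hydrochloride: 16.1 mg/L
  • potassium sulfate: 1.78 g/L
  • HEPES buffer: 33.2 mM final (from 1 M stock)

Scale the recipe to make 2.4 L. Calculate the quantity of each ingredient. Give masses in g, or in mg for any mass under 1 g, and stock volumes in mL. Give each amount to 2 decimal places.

monopotassium phosphate 6.00 g; thiamine hydrochloride 38.64 mg; potassium sulfate 4.27 g; HEPES buffer 79.68 mL

Scale factor relative to 1 L: 2.4.
monopotassium phosphate: 0.25 g per 100 mL × 2400 mL ÷ 100 = 6.00 g
thiamine hydrochloride: 16.1 mg/L × 2.4 L = 38.64 mg
potassium sulfate: 1.78 g/L × 2.4 L = 4.27 g
HEPES buffer: C1V1 = C2V2 → 33.2 mM × 2400 mL ÷ 1000 mM = 79.68 mL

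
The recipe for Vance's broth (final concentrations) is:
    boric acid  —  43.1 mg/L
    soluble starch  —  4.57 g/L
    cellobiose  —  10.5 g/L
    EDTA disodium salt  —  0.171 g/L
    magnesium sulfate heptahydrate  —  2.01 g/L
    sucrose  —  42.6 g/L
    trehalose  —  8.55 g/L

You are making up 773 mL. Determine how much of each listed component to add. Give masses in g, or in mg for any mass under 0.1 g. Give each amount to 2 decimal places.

Working volume: 773 mL = 0.773 L.
boric acid: 43.1 mg/L × 0.773 L = 33.32 mg
soluble starch: 4.57 g/L × 0.773 L = 3.53 g
cellobiose: 10.5 g/L × 0.773 L = 8.12 g
EDTA disodium salt: 0.171 g/L × 0.773 L = 0.13 g
magnesium sulfate heptahydrate: 2.01 g/L × 0.773 L = 1.55 g
sucrose: 42.6 g/L × 0.773 L = 32.93 g
trehalose: 8.55 g/L × 0.773 L = 6.61 g

boric acid 33.32 mg; soluble starch 3.53 g; cellobiose 8.12 g; EDTA disodium salt 0.13 g; magnesium sulfate heptahydrate 1.55 g; sucrose 32.93 g; trehalose 6.61 g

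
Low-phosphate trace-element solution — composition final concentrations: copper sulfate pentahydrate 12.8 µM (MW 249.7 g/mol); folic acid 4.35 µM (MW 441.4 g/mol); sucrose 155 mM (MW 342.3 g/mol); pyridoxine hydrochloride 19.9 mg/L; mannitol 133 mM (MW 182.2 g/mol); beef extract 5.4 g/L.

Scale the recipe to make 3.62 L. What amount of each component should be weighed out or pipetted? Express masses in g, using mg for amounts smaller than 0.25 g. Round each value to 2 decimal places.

Scale factor relative to 1 L: 3.62.
copper sulfate pentahydrate: 12.8 µmol/L × 249.7 g/mol × 3.62 L ÷ 1000 = 11.57 mg
folic acid: 4.35 µmol/L × 441.4 g/mol × 3.62 L ÷ 1000 = 6.95 mg
sucrose: 155 mmol/L × 342.3 g/mol × 3.62 L ÷ 1000 = 192.06 g
pyridoxine hydrochloride: 19.9 mg/L × 3.62 L = 72.04 mg
mannitol: 133 mmol/L × 182.2 g/mol × 3.62 L ÷ 1000 = 87.72 g
beef extract: 5.4 g/L × 3.62 L = 19.55 g

copper sulfate pentahydrate 11.57 mg; folic acid 6.95 mg; sucrose 192.06 g; pyridoxine hydrochloride 72.04 mg; mannitol 87.72 g; beef extract 19.55 g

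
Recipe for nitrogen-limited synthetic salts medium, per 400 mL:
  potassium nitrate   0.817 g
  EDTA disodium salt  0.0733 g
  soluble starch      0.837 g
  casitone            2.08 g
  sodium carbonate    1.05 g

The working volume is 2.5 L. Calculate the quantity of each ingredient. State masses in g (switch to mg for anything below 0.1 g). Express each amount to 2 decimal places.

potassium nitrate 5.11 g; EDTA disodium salt 0.46 g; soluble starch 5.23 g; casitone 13.00 g; sodium carbonate 6.56 g

Ratio of target to recipe volume: 2500 / 400 = 6.25.
potassium nitrate: 0.817 g × (2500 mL / 400 mL) = 5.11 g
EDTA disodium salt: 0.0733 g × (2500 mL / 400 mL) = 0.46 g
soluble starch: 0.837 g × (2500 mL / 400 mL) = 5.23 g
casitone: 2.08 g × (2500 mL / 400 mL) = 13.00 g
sodium carbonate: 1.05 g × (2500 mL / 400 mL) = 6.56 g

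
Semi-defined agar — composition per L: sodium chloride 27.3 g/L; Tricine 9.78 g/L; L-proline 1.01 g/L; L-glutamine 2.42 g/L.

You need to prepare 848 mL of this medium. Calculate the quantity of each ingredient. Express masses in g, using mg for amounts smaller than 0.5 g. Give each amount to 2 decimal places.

Target volume = 848 mL = 0.848 L.
sodium chloride: 27.3 g/L × 0.848 L = 23.15 g
Tricine: 9.78 g/L × 0.848 L = 8.29 g
L-proline: 1.01 g/L × 0.848 L = 0.86 g
L-glutamine: 2.42 g/L × 0.848 L = 2.05 g

sodium chloride 23.15 g; Tricine 8.29 g; L-proline 0.86 g; L-glutamine 2.05 g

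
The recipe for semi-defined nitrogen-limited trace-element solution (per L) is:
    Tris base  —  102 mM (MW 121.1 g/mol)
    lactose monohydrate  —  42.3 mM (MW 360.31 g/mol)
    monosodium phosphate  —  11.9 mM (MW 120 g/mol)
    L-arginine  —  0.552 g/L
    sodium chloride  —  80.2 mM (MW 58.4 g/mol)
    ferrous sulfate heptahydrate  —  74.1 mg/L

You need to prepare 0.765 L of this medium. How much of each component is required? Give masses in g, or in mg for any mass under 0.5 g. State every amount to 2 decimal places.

Working volume: 0.765 L.
Tris base: 102 mmol/L × 121.1 g/mol × 0.765 L ÷ 1000 = 9.45 g
lactose monohydrate: 42.3 mmol/L × 360.31 g/mol × 0.765 L ÷ 1000 = 11.66 g
monosodium phosphate: 11.9 mmol/L × 120 g/mol × 0.765 L ÷ 1000 = 1.09 g
L-arginine: 0.552 g/L × 0.765 L = 0.42228 g = 422.28 mg
sodium chloride: 80.2 mmol/L × 58.4 g/mol × 0.765 L ÷ 1000 = 3.58 g
ferrous sulfate heptahydrate: 74.1 mg/L × 0.765 L = 56.69 mg

Tris base 9.45 g; lactose monohydrate 11.66 g; monosodium phosphate 1.09 g; L-arginine 422.28 mg; sodium chloride 3.58 g; ferrous sulfate heptahydrate 56.69 mg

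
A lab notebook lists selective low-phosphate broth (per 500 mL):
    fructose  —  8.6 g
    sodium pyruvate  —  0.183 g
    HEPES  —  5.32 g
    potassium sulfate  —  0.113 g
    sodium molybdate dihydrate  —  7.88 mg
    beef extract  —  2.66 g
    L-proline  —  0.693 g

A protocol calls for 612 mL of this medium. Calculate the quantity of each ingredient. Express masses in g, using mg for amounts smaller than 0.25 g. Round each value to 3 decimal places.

fructose 10.526 g; sodium pyruvate 223.992 mg; HEPES 6.512 g; potassium sulfate 138.312 mg; sodium molybdate dihydrate 9.645 mg; beef extract 3.256 g; L-proline 0.848 g

Scale factor = 612 mL / 500 mL = 1.224.
fructose: 8.6 g × (612 mL / 500 mL) = 10.526 g
sodium pyruvate: 0.183 g × (612 mL / 500 mL) = 0.223992 g = 223.992 mg
HEPES: 5.32 g × (612 mL / 500 mL) = 6.512 g
potassium sulfate: 0.113 g × (612 mL / 500 mL) = 0.138312 g = 138.312 mg
sodium molybdate dihydrate: 7.88 mg × (612 mL / 500 mL) = 9.645 mg
beef extract: 2.66 g × (612 mL / 500 mL) = 3.256 g
L-proline: 0.693 g × (612 mL / 500 mL) = 0.848 g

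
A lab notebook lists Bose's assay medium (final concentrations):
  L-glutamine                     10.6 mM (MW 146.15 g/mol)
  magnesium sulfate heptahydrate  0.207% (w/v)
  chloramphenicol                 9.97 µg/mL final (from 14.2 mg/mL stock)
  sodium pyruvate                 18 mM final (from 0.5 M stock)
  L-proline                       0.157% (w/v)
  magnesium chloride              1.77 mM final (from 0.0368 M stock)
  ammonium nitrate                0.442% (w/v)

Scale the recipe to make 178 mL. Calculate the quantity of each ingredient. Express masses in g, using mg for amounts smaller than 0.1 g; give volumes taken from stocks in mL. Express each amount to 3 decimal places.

L-glutamine 0.276 g; magnesium sulfate heptahydrate 0.368 g; chloramphenicol 0.125 mL; sodium pyruvate 6.408 mL; L-proline 0.279 g; magnesium chloride 8.561 mL; ammonium nitrate 0.787 g

Target volume = 178 mL = 0.178 L.
L-glutamine: 10.6 mmol/L × 146.15 g/mol × 0.178 L ÷ 1000 = 0.276 g
magnesium sulfate heptahydrate: 0.207% w/v = 2.07 g/L → 2.07 × 0.178 L = 0.368 g
chloramphenicol: dilute stock: 9.97 µg/mL × 178 mL ÷ 14200 µg/mL = 0.125 mL
sodium pyruvate: V = C2·V2/C1 = 18 mM × 178 mL ÷ 500 mM = 6.408 mL
L-proline: 0.157 g per 100 mL × 178 mL ÷ 100 = 0.279 g
magnesium chloride: C1V1 = C2V2 → 1.77 mM × 178 mL ÷ 36.8 mM = 8.561 mL
ammonium nitrate: 0.442% w/v = 4.42 g/L → 4.42 × 0.178 L = 0.787 g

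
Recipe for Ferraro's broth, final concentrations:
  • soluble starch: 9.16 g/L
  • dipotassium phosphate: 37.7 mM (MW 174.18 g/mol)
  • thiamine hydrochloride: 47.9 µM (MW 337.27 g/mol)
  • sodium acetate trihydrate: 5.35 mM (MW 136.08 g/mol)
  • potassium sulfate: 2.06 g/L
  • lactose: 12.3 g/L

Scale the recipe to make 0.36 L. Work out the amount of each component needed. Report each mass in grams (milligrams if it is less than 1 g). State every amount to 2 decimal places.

soluble starch 3.30 g; dipotassium phosphate 2.36 g; thiamine hydrochloride 5.82 mg; sodium acetate trihydrate 262.09 mg; potassium sulfate 741.60 mg; lactose 4.43 g

Scale factor relative to 1 L: 0.36.
soluble starch: 9.16 g/L × 0.36 L = 3.30 g
dipotassium phosphate: 37.7 mmol/L × 174.18 g/mol × 0.36 L ÷ 1000 = 2.36 g
thiamine hydrochloride: 47.9 µmol/L × 337.27 g/mol × 0.36 L ÷ 1000 = 5.82 mg
sodium acetate trihydrate: 5.35 mmol/L × 136.08 mg/mmol × 0.36 L = 262.09 mg
potassium sulfate: 2.06 g/L × 0.36 L = 0.7416 g = 741.60 mg
lactose: 12.3 g/L × 0.36 L = 4.43 g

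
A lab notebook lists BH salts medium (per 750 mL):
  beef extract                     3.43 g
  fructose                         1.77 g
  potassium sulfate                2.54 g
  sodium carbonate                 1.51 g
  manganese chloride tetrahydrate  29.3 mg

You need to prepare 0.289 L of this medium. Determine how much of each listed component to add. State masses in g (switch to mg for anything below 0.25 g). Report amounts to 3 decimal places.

beef extract 1.322 g; fructose 0.682 g; potassium sulfate 0.979 g; sodium carbonate 0.582 g; manganese chloride tetrahydrate 11.290 mg

Scale factor = 289 mL / 750 mL = 0.385333.
beef extract: 3.43 g × (289 mL / 750 mL) = 1.322 g
fructose: 1.77 g × (289 mL / 750 mL) = 0.682 g
potassium sulfate: 2.54 g × (289 mL / 750 mL) = 0.979 g
sodium carbonate: 1.51 g × (289 mL / 750 mL) = 0.582 g
manganese chloride tetrahydrate: 29.3 mg × (289 mL / 750 mL) = 11.290 mg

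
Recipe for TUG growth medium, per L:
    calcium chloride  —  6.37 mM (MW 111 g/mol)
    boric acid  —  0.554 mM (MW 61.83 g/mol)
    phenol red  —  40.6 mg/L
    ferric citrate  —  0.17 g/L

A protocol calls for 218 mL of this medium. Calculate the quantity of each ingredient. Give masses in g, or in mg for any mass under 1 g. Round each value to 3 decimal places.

calcium chloride 154.141 mg; boric acid 7.467 mg; phenol red 8.851 mg; ferric citrate 37.060 mg

Scale factor relative to 1 L: 0.218.
calcium chloride: 6.37 mmol/L × 111 mg/mmol × 0.218 L = 154.141 mg
boric acid: 0.554 mmol/L × 61.83 mg/mmol × 0.218 L = 7.467 mg
phenol red: 40.6 mg/L × 0.218 L = 8.851 mg
ferric citrate: 0.17 g/L × 0.218 L = 0.03706 g = 37.060 mg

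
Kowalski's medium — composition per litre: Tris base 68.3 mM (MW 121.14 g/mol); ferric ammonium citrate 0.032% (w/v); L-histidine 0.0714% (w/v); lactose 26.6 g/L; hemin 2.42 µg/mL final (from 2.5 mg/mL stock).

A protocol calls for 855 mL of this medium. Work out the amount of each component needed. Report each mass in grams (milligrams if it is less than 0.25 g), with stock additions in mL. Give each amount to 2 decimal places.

Working volume: 855 mL = 0.855 L.
Tris base: 68.3 mmol/L × 121.14 g/mol × 0.855 L ÷ 1000 = 7.07 g
ferric ammonium citrate: 0.032% w/v = 0.32 g/L → 0.32 × 0.855 L = 0.27 g
L-histidine: 0.0714% w/v = 0.714 g/L → 0.714 × 0.855 L = 0.61 g
lactose: 26.6 g/L × 0.855 L = 22.74 g
hemin: dilute stock: 2.42 µg/mL × 855 mL ÷ 2500 µg/mL = 0.83 mL

Tris base 7.07 g; ferric ammonium citrate 0.27 g; L-histidine 0.61 g; lactose 22.74 g; hemin 0.83 mL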